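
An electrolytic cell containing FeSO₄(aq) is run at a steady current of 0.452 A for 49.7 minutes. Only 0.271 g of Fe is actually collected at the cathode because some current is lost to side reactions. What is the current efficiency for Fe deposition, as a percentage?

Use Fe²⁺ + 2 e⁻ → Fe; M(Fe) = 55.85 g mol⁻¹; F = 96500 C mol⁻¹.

Q = I·t = 0.4520 × 2982.0 = 1348 C; n(e⁻) = 1348/96500 = 0.01397 mol.
Theoretical n(Fe) = n(e⁻)/2 = 0.006984 mol, i.e. m_theo = 0.006984 × 55.85 = 0.3900 g.
Efficiency = m_actual / m_theo = 0.271 / 0.3900 = 69.5 %.

69.5 %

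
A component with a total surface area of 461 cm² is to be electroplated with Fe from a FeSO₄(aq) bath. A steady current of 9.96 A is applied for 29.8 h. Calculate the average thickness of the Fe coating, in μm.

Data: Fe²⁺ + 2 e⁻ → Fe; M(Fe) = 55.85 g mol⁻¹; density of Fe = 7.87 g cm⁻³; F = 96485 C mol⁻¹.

852 μm

Q = I·t = 9.960 × 107280 = 1069000 C; n(e⁻) = 11.07 mol.
n(Fe) = n(e⁻)/2 = 5.537 mol, so m = 5.537 × 55.85 = 309.3 g.
Volume = m/ρ = 309.3 / 7.87 = 39.29 cm³.
Thickness = V/A = 39.29 / 461 = 0.0852 cm = 852 μm.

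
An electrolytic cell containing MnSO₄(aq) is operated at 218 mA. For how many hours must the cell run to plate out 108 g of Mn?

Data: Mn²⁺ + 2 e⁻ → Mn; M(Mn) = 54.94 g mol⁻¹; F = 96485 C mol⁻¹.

483 h

n(Mn) = m/M = 108 / 54.94 = 1.966 mol.
Each Mn atom requires 2 electrons, so n(e⁻) = 2 × 1.966 = 3.932 mol.
Q = n(e⁻)·F = 3.932 × 96485 = 379300 C.
t = Q/I = 379300 / 0.2180 A = 1740000 s = 483 h.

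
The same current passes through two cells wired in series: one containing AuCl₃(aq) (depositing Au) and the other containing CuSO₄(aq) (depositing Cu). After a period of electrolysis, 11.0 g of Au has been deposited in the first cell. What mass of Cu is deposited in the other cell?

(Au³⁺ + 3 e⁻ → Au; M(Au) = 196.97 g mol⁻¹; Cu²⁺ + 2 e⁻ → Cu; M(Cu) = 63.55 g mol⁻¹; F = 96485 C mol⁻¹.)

n(Au) = 11.0 / 196.97 = 0.05585 mol.
Since Au³⁺ + 3 e⁻ → Au, n(e⁻) passed = 3 × 0.05585 = 0.1675 mol.
Cells in series carry the same charge, so the same 0.1675 mol of electrons passes through cell 2.
Cu²⁺ + 2 e⁻ → Cu, so n(Cu) = 0.1675 / 2 = 0.08377 mol.
m(Cu) = 0.08377 × 63.55 = 5.32 g.

5.32 g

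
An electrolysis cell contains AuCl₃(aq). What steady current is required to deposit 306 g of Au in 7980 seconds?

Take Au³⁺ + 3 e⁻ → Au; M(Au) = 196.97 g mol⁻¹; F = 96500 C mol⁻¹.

56.4 A

n(Au) = 306 / 196.97 = 1.554 mol.
n(e⁻) = 3 × 1.554 = 4.661 mol.
Q = n(e⁻)·F = 4.661 × 96500 = 449700 C.
I = Q/t = 449700 / 7980.0 s = 56.4 A.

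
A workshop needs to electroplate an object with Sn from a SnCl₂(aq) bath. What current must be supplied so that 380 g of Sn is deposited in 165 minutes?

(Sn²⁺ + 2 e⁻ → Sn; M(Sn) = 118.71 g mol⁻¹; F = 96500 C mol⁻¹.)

n(Sn) = 380 / 118.71 = 3.201 mol.
n(e⁻) = 2 × 3.201 = 6.402 mol.
Q = n(e⁻)·F = 6.402 × 96500 = 617800 C.
I = Q/t = 617800 / 9900.0 s = 62.4 A.

62.4 A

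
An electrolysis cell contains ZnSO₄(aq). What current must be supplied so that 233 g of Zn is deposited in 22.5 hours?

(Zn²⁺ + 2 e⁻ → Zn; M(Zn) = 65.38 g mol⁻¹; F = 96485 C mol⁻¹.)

n(Zn) = 233 / 65.38 = 3.564 mol.
n(e⁻) = 2 × 3.564 = 7.128 mol.
Q = n(e⁻)·F = 7.128 × 96485 = 687700 C.
I = Q/t = 687700 / 81000 s = 8.49 A.

8.49 A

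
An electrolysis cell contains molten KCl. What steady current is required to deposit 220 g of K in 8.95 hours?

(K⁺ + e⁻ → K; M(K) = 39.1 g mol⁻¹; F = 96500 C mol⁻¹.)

n(K) = 220 / 39.1 = 5.627 mol.
n(e⁻) = 1 × 5.627 = 5.627 mol.
Q = n(e⁻)·F = 5.627 × 96500 = 543000 C.
I = Q/t = 543000 / 32220 s = 16.9 A.

16.9 A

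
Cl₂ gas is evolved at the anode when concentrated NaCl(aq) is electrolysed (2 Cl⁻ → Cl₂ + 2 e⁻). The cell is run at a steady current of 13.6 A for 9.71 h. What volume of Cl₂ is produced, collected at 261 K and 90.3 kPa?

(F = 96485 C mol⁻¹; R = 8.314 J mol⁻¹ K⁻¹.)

Q = I·t = 13.60 A × 34956 s = 475400 C.
n(e⁻) = Q/F = 475400 / 96485 = 4.927 mol.
2 electrons are transferred per Cl₂ molecule, so n(Cl₂) = 4.927 / 2 = 2.464 mol.
V = nRT/P = (2.464 × 8.314 × 261) / (90.3 × 10³ Pa) = 0.0592 m³ = 59.2 L.

59.2 L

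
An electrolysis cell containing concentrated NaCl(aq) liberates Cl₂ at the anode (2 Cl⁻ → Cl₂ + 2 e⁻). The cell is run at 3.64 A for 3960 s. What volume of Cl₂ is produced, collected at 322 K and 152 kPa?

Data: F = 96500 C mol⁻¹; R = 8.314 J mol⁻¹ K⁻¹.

1.32 L

Q = I·t = 3.640 A × 3960.0 s = 14410 C.
n(e⁻) = Q/F = 14410 / 96500 = 0.1494 mol.
2 electrons are transferred per Cl₂ molecule, so n(Cl₂) = 0.1494 / 2 = 0.07469 mol.
V = nRT/P = (0.07469 × 8.314 × 322) / (152 × 10³ Pa) = 0.00132 m³ = 1.32 L.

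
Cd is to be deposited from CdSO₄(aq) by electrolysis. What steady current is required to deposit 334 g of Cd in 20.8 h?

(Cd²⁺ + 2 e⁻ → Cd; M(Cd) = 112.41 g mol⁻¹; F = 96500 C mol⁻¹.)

7.66 A

n(Cd) = 334 / 112.41 = 2.971 mol.
n(e⁻) = 2 × 2.971 = 5.943 mol.
Q = n(e⁻)·F = 5.943 × 96500 = 573500 C.
I = Q/t = 573500 / 74880 s = 7.66 A.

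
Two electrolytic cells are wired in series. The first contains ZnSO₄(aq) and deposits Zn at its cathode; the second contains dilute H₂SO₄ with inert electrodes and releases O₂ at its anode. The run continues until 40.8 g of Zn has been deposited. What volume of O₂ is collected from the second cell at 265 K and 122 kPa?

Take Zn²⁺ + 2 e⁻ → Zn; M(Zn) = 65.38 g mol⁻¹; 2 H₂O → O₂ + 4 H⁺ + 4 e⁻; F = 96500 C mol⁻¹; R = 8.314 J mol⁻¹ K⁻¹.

n(Zn) = 40.8 / 65.38 = 0.6240 mol, so n(e⁻) = 2 × 0.6240 = 1.248 mol.
The cells are in series, so the same 1.248 mol of electrons passes through the second cell.
2 H₂O → O₂ + 4 H⁺ + 4 e⁻ — 4 mol e⁻ per mol O₂, so n(O₂) = 1.248/4 = 0.3120 mol.
V = nRT/P = (0.3120 × 8.314 × 265) / (122 × 10³) = 0.00563 m³ = 5.63 L.

5.63 L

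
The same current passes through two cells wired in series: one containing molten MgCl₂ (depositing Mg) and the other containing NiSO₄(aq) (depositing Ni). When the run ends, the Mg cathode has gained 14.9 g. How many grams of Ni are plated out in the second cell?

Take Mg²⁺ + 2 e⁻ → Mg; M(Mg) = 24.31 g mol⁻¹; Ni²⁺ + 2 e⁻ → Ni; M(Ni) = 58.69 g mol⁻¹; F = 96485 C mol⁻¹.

36.0 g

n(Mg) = 14.9 / 24.31 = 0.6129 mol.
Since Mg²⁺ + 2 e⁻ → Mg, n(e⁻) passed = 2 × 0.6129 = 1.226 mol.
Cells in series carry the same charge, so the same 1.226 mol of electrons passes through cell 2.
Ni²⁺ + 2 e⁻ → Ni, so n(Ni) = 1.226 / 2 = 0.6129 mol.
m(Ni) = 0.6129 × 58.69 = 36.0 g.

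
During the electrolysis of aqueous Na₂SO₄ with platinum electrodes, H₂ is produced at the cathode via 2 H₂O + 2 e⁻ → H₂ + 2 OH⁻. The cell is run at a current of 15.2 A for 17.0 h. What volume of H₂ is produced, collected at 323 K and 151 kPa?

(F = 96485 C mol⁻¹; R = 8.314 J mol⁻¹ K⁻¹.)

Q = I·t = 15.20 A × 61200 s = 930200 C.
n(e⁻) = Q/F = 930200 / 96485 = 9.641 mol.
2 electrons are transferred per H₂ molecule, so n(H₂) = 9.641 / 2 = 4.821 mol.
V = nRT/P = (4.821 × 8.314 × 323) / (151 × 10³ Pa) = 0.0857 m³ = 85.7 L.

85.7 L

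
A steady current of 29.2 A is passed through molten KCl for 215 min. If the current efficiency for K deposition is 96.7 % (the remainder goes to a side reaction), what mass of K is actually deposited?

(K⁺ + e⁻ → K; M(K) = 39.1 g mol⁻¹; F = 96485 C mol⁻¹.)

Q = I·t = 29.20 × 12900 = 376700 C.
n(e⁻) = 376700/96485 = 3.904 mol; theoretically n(K) = 3.904/1 = 3.904 mol, m_theo = 152.6 g.
At 96.7 % efficiency, m_actual = 0.967 × 152.6 = 148 g.

148 g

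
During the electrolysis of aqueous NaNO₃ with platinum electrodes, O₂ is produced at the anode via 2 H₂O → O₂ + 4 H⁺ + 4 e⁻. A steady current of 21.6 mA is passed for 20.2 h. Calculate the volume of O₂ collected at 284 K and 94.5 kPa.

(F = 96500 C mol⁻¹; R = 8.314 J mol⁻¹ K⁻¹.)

0.102 L

Q = I·t = 0.02160 A × 72720 s = 1571 C.
n(e⁻) = Q/F = 1571 / 96500 = 0.01628 mol.
4 electrons are transferred per O₂ molecule, so n(O₂) = 0.01628 / 4 = 0.004069 mol.
V = nRT/P = (0.004069 × 8.314 × 284) / (94.5 × 10³ Pa) = 1.02 × 10⁻⁴ m³ = 0.102 L.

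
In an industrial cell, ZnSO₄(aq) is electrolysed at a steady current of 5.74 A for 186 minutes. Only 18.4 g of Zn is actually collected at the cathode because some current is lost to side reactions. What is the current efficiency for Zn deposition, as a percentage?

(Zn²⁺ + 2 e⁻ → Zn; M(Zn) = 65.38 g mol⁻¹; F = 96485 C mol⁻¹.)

84.8 %

Q = I·t = 5.740 × 11160 = 64060 C; n(e⁻) = 64060/96485 = 0.6639 mol.
Theoretical n(Zn) = n(e⁻)/2 = 0.3320 mol, i.e. m_theo = 0.3320 × 65.38 = 21.70 g.
Efficiency = m_actual / m_theo = 18.4 / 21.70 = 84.8 %.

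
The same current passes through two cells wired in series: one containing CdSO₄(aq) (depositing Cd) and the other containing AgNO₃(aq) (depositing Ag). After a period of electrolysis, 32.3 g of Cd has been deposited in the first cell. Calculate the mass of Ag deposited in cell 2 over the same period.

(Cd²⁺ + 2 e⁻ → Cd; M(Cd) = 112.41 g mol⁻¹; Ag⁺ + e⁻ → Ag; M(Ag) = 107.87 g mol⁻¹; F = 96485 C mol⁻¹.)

62.0 g

n(Cd) = 32.3 / 112.41 = 0.2873 mol.
Since Cd²⁺ + 2 e⁻ → Cd, n(e⁻) passed = 2 × 0.2873 = 0.5747 mol.
Cells in series carry the same charge, so the same 0.5747 mol of electrons passes through cell 2.
Ag⁺ + e⁻ → Ag, so n(Ag) = 0.5747 / 1 = 0.5747 mol.
m(Ag) = 0.5747 × 107.87 = 62.0 g.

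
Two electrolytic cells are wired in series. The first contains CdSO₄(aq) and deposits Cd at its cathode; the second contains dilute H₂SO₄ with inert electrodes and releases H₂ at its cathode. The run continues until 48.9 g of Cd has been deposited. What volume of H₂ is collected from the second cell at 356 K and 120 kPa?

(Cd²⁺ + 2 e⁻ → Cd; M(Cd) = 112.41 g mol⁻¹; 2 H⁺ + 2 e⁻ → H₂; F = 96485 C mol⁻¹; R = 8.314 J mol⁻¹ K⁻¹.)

n(Cd) = 48.9 / 112.41 = 0.4350 mol, so n(e⁻) = 2 × 0.4350 = 0.8700 mol.
The cells are in series, so the same 0.8700 mol of electrons passes through the second cell.
2 H⁺ + 2 e⁻ → H₂ — 2 mol e⁻ per mol H₂, so n(H₂) = 0.8700/2 = 0.4350 mol.
V = nRT/P = (0.4350 × 8.314 × 356) / (120 × 10³) = 0.0107 m³ = 10.7 L.

10.7 L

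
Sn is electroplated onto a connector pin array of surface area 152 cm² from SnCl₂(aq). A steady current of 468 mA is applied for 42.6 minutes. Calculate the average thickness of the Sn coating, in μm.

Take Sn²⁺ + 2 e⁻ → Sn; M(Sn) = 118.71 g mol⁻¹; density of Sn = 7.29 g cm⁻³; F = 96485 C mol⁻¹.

6.64 μm

Q = I·t = 0.4680 × 2556.0 = 1196 C; n(e⁻) = 0.01240 mol.
n(Sn) = n(e⁻)/2 = 0.006199 mol, so m = 0.006199 × 118.71 = 0.7359 g.
Volume = m/ρ = 0.7359 / 7.29 = 0.1009 cm³.
Thickness = V/A = 0.1009 / 152 = 6.64 × 10⁻⁴ cm = 6.64 μm.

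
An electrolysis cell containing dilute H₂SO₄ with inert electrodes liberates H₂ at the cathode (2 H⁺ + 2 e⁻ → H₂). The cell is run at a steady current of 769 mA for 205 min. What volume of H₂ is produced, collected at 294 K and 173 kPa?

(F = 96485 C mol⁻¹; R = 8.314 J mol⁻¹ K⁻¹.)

0.693 L

Q = I·t = 0.7690 A × 12300 s = 9459 C.
n(e⁻) = Q/F = 9459 / 96485 = 0.09803 mol.
2 electrons are transferred per H₂ molecule, so n(H₂) = 0.09803 / 2 = 0.04902 mol.
V = nRT/P = (0.04902 × 8.314 × 294) / (173 × 10³ Pa) = 6.93 × 10⁻⁴ m³ = 0.693 L.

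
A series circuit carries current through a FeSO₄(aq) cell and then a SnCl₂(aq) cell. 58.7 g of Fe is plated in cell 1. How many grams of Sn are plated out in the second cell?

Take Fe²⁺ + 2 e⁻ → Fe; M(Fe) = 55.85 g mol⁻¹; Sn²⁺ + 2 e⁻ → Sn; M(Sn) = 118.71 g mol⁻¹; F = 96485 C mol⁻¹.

n(Fe) = 58.7 / 55.85 = 1.051 mol.
Since Fe²⁺ + 2 e⁻ → Fe, n(e⁻) passed = 2 × 1.051 = 2.102 mol.
Cells in series carry the same charge, so the same 2.102 mol of electrons passes through cell 2.
Sn²⁺ + 2 e⁻ → Sn, so n(Sn) = 2.102 / 2 = 1.051 mol.
m(Sn) = 1.051 × 118.71 = 125 g.

125 g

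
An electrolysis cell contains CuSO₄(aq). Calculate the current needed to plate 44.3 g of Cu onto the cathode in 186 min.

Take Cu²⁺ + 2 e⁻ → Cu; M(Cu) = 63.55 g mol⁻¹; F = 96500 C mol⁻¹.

12.1 A

n(Cu) = 44.3 / 63.55 = 0.6971 mol.
n(e⁻) = 2 × 0.6971 = 1.394 mol.
Q = n(e⁻)·F = 1.394 × 96500 = 134500 C.
I = Q/t = 134500 / 11160 s = 12.1 A.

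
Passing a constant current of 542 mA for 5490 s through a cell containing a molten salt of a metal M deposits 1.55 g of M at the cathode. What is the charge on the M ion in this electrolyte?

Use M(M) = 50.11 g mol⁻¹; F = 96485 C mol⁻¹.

+1

Q = I·t = 0.5420 A × 5490.0 s = 2976 C, so n(e⁻) = 2976/96485 = 0.03084 mol.
n(M) deposited = 1.55 / 50.11 = 0.03093 mol.
Electrons per atom = n(e⁻)/n(M) = 0.03084 / 0.03093 = 0.997 ≈ 1, so the ion is M⁺.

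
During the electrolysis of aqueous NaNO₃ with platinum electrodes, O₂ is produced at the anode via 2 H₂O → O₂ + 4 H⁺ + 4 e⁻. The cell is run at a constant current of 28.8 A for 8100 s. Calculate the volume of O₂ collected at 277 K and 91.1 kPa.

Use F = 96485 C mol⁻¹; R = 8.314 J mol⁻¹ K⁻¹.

Q = I·t = 28.80 A × 8100.0 s = 233300 C.
n(e⁻) = Q/F = 233300 / 96485 = 2.418 mol.
4 electrons are transferred per O₂ molecule, so n(O₂) = 2.418 / 4 = 0.6044 mol.
V = nRT/P = (0.6044 × 8.314 × 277) / (91.1 × 10³ Pa) = 0.0153 m³ = 15.3 L.

15.3 L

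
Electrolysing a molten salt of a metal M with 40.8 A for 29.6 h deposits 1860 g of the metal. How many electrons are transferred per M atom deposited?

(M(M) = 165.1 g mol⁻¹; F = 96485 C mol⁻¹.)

4

Q = I·t = 40.80 A × 106560 s = 4348000 C, so n(e⁻) = 4348000/96485 = 45.06 mol.
n(M) deposited = 1860 / 165.1 = 11.27 mol.
Electrons per atom = n(e⁻)/n(M) = 45.06 / 11.27 = 4.00 ≈ 4, so the ion is M⁴⁺.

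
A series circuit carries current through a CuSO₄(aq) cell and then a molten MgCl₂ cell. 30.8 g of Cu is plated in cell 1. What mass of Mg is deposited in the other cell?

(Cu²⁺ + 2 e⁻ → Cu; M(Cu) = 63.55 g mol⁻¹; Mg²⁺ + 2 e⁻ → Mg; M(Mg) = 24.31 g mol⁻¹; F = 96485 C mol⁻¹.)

11.8 g

n(Cu) = 30.8 / 63.55 = 0.4847 mol.
Since Cu²⁺ + 2 e⁻ → Cu, n(e⁻) passed = 2 × 0.4847 = 0.9693 mol.
Cells in series carry the same charge, so the same 0.9693 mol of electrons passes through cell 2.
Mg²⁺ + 2 e⁻ → Mg, so n(Mg) = 0.9693 / 2 = 0.4847 mol.
m(Mg) = 0.4847 × 24.31 = 11.8 g.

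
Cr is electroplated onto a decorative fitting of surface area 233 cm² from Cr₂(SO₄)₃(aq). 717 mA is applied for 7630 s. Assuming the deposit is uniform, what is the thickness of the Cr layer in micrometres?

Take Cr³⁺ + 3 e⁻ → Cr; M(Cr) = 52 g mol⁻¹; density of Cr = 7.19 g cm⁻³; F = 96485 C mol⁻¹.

5.87 μm

Q = I·t = 0.7170 × 7630.0 = 5471 C; n(e⁻) = 0.05670 mol.
n(Cr) = n(e⁻)/3 = 0.01890 mol, so m = 0.01890 × 52 = 0.9828 g.
Volume = m/ρ = 0.9828 / 7.19 = 0.1367 cm³.
Thickness = V/A = 0.1367 / 233 = 5.87 × 10⁻⁴ cm = 5.87 μm.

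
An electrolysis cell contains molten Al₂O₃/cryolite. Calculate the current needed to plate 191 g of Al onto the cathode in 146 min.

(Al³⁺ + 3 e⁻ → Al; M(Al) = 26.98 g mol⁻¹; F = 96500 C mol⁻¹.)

n(Al) = 191 / 26.98 = 7.079 mol.
n(e⁻) = 3 × 7.079 = 21.24 mol.
Q = n(e⁻)·F = 21.24 × 96500 = 2049000 C.
I = Q/t = 2049000 / 8760.0 s = 234 A.

234 A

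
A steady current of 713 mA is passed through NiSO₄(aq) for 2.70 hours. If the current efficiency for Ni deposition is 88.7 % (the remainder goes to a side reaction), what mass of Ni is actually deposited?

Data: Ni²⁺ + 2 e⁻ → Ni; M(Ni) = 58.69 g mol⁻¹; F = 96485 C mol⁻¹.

1.87 g

Q = I·t = 0.7130 × 9720.0 = 6930 C.
n(e⁻) = 6930/96485 = 0.07183 mol; theoretically n(Ni) = 0.07183/2 = 0.03591 mol, m_theo = 2.108 g.
At 88.7 % efficiency, m_actual = 0.887 × 2.108 = 1.87 g.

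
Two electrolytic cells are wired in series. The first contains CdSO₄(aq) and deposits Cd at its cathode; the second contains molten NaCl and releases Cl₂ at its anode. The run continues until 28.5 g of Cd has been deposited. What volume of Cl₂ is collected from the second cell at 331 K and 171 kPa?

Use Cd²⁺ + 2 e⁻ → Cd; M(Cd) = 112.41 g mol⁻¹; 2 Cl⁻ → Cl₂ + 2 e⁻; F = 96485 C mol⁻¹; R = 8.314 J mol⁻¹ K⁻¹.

4.08 L

n(Cd) = 28.5 / 112.41 = 0.2535 mol, so n(e⁻) = 2 × 0.2535 = 0.5071 mol.
The cells are in series, so the same 0.5071 mol of electrons passes through the second cell.
2 Cl⁻ → Cl₂ + 2 e⁻ — 2 mol e⁻ per mol Cl₂, so n(Cl₂) = 0.5071/2 = 0.2535 mol.
V = nRT/P = (0.2535 × 8.314 × 331) / (171 × 10³) = 0.00408 m³ = 4.08 L.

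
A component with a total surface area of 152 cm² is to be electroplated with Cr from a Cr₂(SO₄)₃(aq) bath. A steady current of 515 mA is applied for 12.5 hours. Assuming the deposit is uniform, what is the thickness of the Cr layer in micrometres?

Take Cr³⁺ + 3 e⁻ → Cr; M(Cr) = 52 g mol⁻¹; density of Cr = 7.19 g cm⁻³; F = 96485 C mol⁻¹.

38.1 μm

Q = I·t = 0.5150 × 45000 = 23180 C; n(e⁻) = 0.2402 mol.
n(Cr) = n(e⁻)/3 = 0.08006 mol, so m = 0.08006 × 52 = 4.163 g.
Volume = m/ρ = 4.163 / 7.19 = 0.5790 cm³.
Thickness = V/A = 0.5790 / 152 = 0.00381 cm = 38.1 μm.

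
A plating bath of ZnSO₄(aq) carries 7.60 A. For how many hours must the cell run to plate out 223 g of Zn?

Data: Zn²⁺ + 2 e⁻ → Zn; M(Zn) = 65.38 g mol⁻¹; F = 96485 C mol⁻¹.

24.1 h

n(Zn) = m/M = 223 / 65.38 = 3.411 mol.
Each Zn atom requires 2 electrons, so n(e⁻) = 2 × 3.411 = 6.822 mol.
Q = n(e⁻)·F = 6.822 × 96485 = 658200 C.
t = Q/I = 658200 / 7.600 A = 86600 s = 24.1 h.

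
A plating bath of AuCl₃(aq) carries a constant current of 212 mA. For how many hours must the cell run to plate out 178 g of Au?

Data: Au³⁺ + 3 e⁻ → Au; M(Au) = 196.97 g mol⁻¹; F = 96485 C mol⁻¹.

343 h

n(Au) = m/M = 178 / 196.97 = 0.9037 mol.
Each Au atom requires 3 electrons, so n(e⁻) = 3 × 0.9037 = 2.711 mol.
Q = n(e⁻)·F = 2.711 × 96485 = 261600 C.
t = Q/I = 261600 / 0.2120 A = 1234000 s = 343 h.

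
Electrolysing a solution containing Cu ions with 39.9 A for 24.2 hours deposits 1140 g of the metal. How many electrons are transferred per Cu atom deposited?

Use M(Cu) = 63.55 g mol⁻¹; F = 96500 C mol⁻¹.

Q = I·t = 39.90 A × 87120 s = 3476000 C, so n(e⁻) = 3476000/96500 = 36.02 mol.
n(Cu) deposited = 1140 / 63.55 = 17.94 mol.
Electrons per atom = n(e⁻)/n(Cu) = 36.02 / 17.94 = 2.01 ≈ 2, so the ion is Cu²⁺.

2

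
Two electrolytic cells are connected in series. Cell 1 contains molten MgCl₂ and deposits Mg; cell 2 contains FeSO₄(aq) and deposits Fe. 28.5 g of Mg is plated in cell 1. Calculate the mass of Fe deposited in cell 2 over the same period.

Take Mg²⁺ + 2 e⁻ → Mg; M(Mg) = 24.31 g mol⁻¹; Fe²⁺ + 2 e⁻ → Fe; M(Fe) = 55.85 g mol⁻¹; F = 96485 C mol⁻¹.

n(Mg) = 28.5 / 24.31 = 1.172 mol.
Since Mg²⁺ + 2 e⁻ → Mg, n(e⁻) passed = 2 × 1.172 = 2.345 mol.
Cells in series carry the same charge, so the same 2.345 mol of electrons passes through cell 2.
Fe²⁺ + 2 e⁻ → Fe, so n(Fe) = 2.345 / 2 = 1.172 mol.
m(Fe) = 1.172 × 55.85 = 65.5 g.

65.5 g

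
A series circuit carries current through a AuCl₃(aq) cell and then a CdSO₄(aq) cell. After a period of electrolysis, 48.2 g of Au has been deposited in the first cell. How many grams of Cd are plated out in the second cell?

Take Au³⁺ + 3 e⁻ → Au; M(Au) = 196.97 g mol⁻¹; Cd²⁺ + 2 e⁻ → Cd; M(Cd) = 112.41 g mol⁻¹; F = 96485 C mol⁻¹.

41.3 g

n(Au) = 48.2 / 196.97 = 0.2447 mol.
Since Au³⁺ + 3 e⁻ → Au, n(e⁻) passed = 3 × 0.2447 = 0.7341 mol.
Cells in series carry the same charge, so the same 0.7341 mol of electrons passes through cell 2.
Cd²⁺ + 2 e⁻ → Cd, so n(Cd) = 0.7341 / 2 = 0.3671 mol.
m(Cd) = 0.3671 × 112.41 = 41.3 g.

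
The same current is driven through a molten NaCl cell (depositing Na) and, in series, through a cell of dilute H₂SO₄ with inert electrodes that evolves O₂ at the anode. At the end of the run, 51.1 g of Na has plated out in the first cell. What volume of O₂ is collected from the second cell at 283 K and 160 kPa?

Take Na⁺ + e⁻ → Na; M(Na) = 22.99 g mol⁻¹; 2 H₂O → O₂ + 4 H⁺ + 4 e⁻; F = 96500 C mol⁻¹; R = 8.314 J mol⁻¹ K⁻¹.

8.17 L

n(Na) = 51.1 / 22.99 = 2.223 mol, so n(e⁻) = 1 × 2.223 = 2.223 mol.
The cells are in series, so the same 2.223 mol of electrons passes through the second cell.
2 H₂O → O₂ + 4 H⁺ + 4 e⁻ — 4 mol e⁻ per mol O₂, so n(O₂) = 2.223/4 = 0.5557 mol.
V = nRT/P = (0.5557 × 8.314 × 283) / (160 × 10³) = 0.00817 m³ = 8.17 L.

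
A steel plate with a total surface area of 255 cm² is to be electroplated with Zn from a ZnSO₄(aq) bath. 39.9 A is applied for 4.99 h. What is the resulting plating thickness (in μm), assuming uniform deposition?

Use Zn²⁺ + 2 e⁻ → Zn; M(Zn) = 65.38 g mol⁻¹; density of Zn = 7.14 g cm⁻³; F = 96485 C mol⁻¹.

Q = I·t = 39.90 × 17964 = 716800 C; n(e⁻) = 7.429 mol.
n(Zn) = n(e⁻)/2 = 3.714 mol, so m = 3.714 × 65.38 = 242.8 g.
Volume = m/ρ = 242.8 / 7.14 = 34.01 cm³.
Thickness = V/A = 34.01 / 255 = 0.133 cm = 1330 μm.

1330 μm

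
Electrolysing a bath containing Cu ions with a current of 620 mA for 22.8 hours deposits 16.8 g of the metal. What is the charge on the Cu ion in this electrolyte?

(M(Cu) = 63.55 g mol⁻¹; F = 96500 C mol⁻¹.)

+2

Q = I·t = 0.6200 A × 82080 s = 50890 C, so n(e⁻) = 50890/96500 = 0.5274 mol.
n(Cu) deposited = 16.8 / 63.55 = 0.2644 mol.
Electrons per atom = n(e⁻)/n(Cu) = 0.5274 / 0.2644 = 1.99 ≈ 2, so the ion is Cu²⁺.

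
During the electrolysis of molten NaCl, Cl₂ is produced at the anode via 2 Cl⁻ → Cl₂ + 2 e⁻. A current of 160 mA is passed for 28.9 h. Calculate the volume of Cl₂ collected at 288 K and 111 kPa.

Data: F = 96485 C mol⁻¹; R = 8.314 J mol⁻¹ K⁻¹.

Q = I·t = 0.1600 A × 104040 s = 16650 C.
n(e⁻) = Q/F = 16650 / 96485 = 0.1725 mol.
2 electrons are transferred per Cl₂ molecule, so n(Cl₂) = 0.1725 / 2 = 0.08626 mol.
V = nRT/P = (0.08626 × 8.314 × 288) / (111 × 10³ Pa) = 0.00186 m³ = 1.86 L.

1.86 L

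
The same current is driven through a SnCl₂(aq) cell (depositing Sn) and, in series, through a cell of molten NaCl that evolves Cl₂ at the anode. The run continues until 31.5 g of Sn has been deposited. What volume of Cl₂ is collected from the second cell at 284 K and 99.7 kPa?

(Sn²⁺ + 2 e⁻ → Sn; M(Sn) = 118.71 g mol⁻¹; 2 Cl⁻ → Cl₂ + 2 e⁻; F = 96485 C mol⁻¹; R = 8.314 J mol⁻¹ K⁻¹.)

n(Sn) = 31.5 / 118.71 = 0.2654 mol, so n(e⁻) = 2 × 0.2654 = 0.5307 mol.
The cells are in series, so the same 0.5307 mol of electrons passes through the second cell.
2 Cl⁻ → Cl₂ + 2 e⁻ — 2 mol e⁻ per mol Cl₂, so n(Cl₂) = 0.5307/2 = 0.2654 mol.
V = nRT/P = (0.2654 × 8.314 × 284) / (99.7 × 10³) = 0.00628 m³ = 6.28 L.

6.28 L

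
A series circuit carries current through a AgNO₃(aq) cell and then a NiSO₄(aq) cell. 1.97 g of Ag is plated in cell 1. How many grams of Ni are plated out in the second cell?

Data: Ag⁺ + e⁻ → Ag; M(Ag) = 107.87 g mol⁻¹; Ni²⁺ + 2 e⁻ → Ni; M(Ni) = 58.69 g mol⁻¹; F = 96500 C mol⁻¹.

n(Ag) = 1.97 / 107.87 = 0.01826 mol.
Since Ag⁺ + e⁻ → Ag, n(e⁻) passed = 1 × 0.01826 = 0.01826 mol.
Cells in series carry the same charge, so the same 0.01826 mol of electrons passes through cell 2.
Ni²⁺ + 2 e⁻ → Ni, so n(Ni) = 0.01826 / 2 = 0.009131 mol.
m(Ni) = 0.009131 × 58.69 = 0.536 g.

0.536 g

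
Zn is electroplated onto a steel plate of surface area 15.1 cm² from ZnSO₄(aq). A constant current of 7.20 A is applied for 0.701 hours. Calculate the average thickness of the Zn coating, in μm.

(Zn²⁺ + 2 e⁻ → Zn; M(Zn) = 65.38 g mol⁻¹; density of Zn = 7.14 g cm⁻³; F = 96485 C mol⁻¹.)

Q = I·t = 7.200 × 2523.6 = 18170 C; n(e⁻) = 0.1883 mol.
n(Zn) = n(e⁻)/2 = 0.09416 mol, so m = 0.09416 × 65.38 = 6.156 g.
Volume = m/ρ = 6.156 / 7.14 = 0.8622 cm³.
Thickness = V/A = 0.8622 / 15.1 = 0.0571 cm = 571 μm.

571 μm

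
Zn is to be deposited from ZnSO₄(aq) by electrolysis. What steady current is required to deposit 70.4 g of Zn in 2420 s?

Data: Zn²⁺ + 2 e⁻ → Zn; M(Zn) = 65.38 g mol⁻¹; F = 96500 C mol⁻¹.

n(Zn) = 70.4 / 65.38 = 1.077 mol.
n(e⁻) = 2 × 1.077 = 2.154 mol.
Q = n(e⁻)·F = 2.154 × 96500 = 207800 C.
I = Q/t = 207800 / 2420.0 s = 85.9 A.

85.9 A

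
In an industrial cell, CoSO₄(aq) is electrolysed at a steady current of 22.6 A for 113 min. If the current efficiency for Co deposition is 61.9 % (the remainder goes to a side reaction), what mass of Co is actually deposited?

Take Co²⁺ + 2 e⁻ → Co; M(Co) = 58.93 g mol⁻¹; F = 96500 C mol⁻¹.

Q = I·t = 22.60 × 6780.0 = 153200 C.
n(e⁻) = 153200/96500 = 1.588 mol; theoretically n(Co) = 1.588/2 = 0.7939 mol, m_theo = 46.79 g.
At 61.9 % efficiency, m_actual = 0.619 × 46.79 = 29.0 g.

29.0 g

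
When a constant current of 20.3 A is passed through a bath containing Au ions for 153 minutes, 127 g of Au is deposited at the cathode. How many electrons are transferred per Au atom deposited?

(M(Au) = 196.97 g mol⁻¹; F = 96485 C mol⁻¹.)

3

Q = I·t = 20.30 A × 9180.0 s = 186400 C, so n(e⁻) = 186400/96485 = 1.931 mol.
n(Au) deposited = 127 / 196.97 = 0.6448 mol.
Electrons per atom = n(e⁻)/n(Au) = 1.931 / 0.6448 = 3.00 ≈ 3, so the ion is Au³⁺.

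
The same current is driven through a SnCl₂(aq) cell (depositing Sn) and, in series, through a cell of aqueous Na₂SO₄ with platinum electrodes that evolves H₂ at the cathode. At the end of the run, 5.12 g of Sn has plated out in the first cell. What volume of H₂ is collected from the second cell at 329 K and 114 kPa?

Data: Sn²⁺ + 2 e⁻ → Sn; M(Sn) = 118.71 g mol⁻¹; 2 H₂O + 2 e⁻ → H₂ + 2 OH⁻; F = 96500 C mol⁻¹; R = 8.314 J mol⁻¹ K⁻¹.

n(Sn) = 5.12 / 118.71 = 0.04313 mol, so n(e⁻) = 2 × 0.04313 = 0.08626 mol.
The cells are in series, so the same 0.08626 mol of electrons passes through the second cell.
2 H₂O + 2 e⁻ → H₂ + 2 OH⁻ — 2 mol e⁻ per mol H₂, so n(H₂) = 0.08626/2 = 0.04313 mol.
V = nRT/P = (0.04313 × 8.314 × 329) / (114 × 10³) = 0.00103 m³ = 1.03 L.

1.03 L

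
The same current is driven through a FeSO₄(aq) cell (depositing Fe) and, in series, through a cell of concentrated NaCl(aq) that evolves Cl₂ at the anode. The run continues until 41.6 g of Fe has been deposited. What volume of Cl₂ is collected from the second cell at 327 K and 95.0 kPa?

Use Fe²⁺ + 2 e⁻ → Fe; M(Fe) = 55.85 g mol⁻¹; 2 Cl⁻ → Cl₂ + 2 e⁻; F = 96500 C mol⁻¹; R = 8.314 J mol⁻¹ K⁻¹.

21.3 L

n(Fe) = 41.6 / 55.85 = 0.7449 mol, so n(e⁻) = 2 × 0.7449 = 1.490 mol.
The cells are in series, so the same 1.490 mol of electrons passes through the second cell.
2 Cl⁻ → Cl₂ + 2 e⁻ — 2 mol e⁻ per mol Cl₂, so n(Cl₂) = 1.490/2 = 0.7449 mol.
V = nRT/P = (0.7449 × 8.314 × 327) / (95.0 × 10³) = 0.0213 m³ = 21.3 L.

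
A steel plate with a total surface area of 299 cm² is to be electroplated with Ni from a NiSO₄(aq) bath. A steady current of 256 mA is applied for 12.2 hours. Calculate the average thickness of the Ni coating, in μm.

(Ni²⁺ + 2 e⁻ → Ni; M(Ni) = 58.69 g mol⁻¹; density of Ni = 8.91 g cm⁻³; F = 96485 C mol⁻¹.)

Q = I·t = 0.2560 × 43920 = 11240 C; n(e⁻) = 0.1165 mol.
n(Ni) = n(e⁻)/2 = 0.05827 mol, so m = 0.05827 × 58.69 = 3.420 g.
Volume = m/ρ = 3.420 / 8.91 = 0.3838 cm³.
Thickness = V/A = 0.3838 / 299 = 0.00128 cm = 12.8 μm.

12.8 μm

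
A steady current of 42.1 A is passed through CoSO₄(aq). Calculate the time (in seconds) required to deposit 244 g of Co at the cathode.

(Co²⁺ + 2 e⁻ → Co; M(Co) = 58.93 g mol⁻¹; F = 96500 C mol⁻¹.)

n(Co) = m/M = 244 / 58.93 = 4.141 mol.
Each Co atom requires 2 electrons, so n(e⁻) = 2 × 4.141 = 8.281 mol.
Q = n(e⁻)·F = 8.281 × 96500 = 799100 C.
t = Q/I = 799100 / 42.10 A = 18980 s.

19000 s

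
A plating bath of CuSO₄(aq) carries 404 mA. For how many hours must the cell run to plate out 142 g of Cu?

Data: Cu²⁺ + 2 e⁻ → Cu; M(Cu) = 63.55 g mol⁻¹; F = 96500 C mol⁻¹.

297 h

n(Cu) = m/M = 142 / 63.55 = 2.234 mol.
Each Cu atom requires 2 electrons, so n(e⁻) = 2 × 2.234 = 4.469 mol.
Q = n(e⁻)·F = 4.469 × 96500 = 431300 C.
t = Q/I = 431300 / 0.4040 A = 1067000 s = 297 h.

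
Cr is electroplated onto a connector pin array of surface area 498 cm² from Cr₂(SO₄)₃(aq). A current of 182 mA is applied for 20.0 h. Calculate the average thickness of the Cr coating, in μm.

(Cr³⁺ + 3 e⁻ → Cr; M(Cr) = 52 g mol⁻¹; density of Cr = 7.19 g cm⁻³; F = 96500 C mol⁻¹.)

Q = I·t = 0.1820 × 72000 = 13100 C; n(e⁻) = 0.1358 mol.
n(Cr) = n(e⁻)/3 = 0.04526 mol, so m = 0.04526 × 52 = 2.354 g.
Volume = m/ρ = 2.354 / 7.19 = 0.3274 cm³.
Thickness = V/A = 0.3274 / 498 = 6.57 × 10⁻⁴ cm = 6.57 μm.

6.57 μm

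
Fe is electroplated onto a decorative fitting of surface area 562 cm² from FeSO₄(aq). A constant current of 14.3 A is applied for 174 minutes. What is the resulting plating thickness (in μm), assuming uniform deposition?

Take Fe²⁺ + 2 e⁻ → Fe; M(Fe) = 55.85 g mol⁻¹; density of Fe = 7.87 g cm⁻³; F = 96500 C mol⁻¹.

Q = I·t = 14.30 × 10440 = 149300 C; n(e⁻) = 1.547 mol.
n(Fe) = n(e⁻)/2 = 0.7735 mol, so m = 0.7735 × 55.85 = 43.20 g.
Volume = m/ρ = 43.20 / 7.87 = 5.489 cm³.
Thickness = V/A = 5.489 / 562 = 0.00977 cm = 97.7 μm.

97.7 μm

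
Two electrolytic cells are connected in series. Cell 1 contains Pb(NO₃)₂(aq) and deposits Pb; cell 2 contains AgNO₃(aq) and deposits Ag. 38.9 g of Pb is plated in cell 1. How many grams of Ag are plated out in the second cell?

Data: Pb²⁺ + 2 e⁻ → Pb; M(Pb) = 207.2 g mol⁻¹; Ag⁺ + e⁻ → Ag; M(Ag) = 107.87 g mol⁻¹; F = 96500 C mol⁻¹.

n(Pb) = 38.9 / 207.2 = 0.1877 mol.
Since Pb²⁺ + 2 e⁻ → Pb, n(e⁻) passed = 2 × 0.1877 = 0.3755 mol.
Cells in series carry the same charge, so the same 0.3755 mol of electrons passes through cell 2.
Ag⁺ + e⁻ → Ag, so n(Ag) = 0.3755 / 1 = 0.3755 mol.
m(Ag) = 0.3755 × 107.87 = 40.5 g.

40.5 g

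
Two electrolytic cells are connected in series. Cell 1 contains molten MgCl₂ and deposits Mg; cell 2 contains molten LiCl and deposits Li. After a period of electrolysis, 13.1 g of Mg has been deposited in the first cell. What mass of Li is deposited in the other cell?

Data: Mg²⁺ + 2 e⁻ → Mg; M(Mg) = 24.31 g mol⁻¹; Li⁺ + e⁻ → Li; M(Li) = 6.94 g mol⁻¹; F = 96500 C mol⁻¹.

7.48 g

n(Mg) = 13.1 / 24.31 = 0.5389 mol.
Since Mg²⁺ + 2 e⁻ → Mg, n(e⁻) passed = 2 × 0.5389 = 1.078 mol.
Cells in series carry the same charge, so the same 1.078 mol of electrons passes through cell 2.
Li⁺ + e⁻ → Li, so n(Li) = 1.078 / 1 = 1.078 mol.
m(Li) = 1.078 × 6.94 = 7.48 g.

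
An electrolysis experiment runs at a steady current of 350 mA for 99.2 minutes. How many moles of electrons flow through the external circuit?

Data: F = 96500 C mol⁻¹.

0.0216 mol

Q = I·t = 0.3500 A × 5952.0 s = 2083 C.
n(e⁻) = Q/F = 2083 / 96500 = 0.0216 mol.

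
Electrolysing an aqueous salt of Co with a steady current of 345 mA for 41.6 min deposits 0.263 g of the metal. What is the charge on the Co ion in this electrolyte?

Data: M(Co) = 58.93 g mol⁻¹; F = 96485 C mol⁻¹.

+2

Q = I·t = 0.3450 A × 2496.0 s = 861.1 C, so n(e⁻) = 861.1/96485 = 0.008925 mol.
n(Co) deposited = 0.263 / 58.93 = 0.004463 mol.
Electrons per atom = n(e⁻)/n(Co) = 0.008925 / 0.004463 = 2.00 ≈ 2, so the ion is Co²⁺.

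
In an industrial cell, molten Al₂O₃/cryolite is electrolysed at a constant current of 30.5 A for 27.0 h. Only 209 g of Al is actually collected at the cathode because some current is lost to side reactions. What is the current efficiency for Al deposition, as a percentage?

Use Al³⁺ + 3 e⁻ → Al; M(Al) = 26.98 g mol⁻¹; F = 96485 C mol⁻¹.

75.6 %

Q = I·t = 30.50 × 97200 = 2965000 C; n(e⁻) = 2965000/96485 = 30.73 mol.
Theoretical n(Al) = n(e⁻)/3 = 10.24 mol, i.e. m_theo = 10.24 × 26.98 = 276.3 g.
Efficiency = m_actual / m_theo = 209 / 276.3 = 75.6 %.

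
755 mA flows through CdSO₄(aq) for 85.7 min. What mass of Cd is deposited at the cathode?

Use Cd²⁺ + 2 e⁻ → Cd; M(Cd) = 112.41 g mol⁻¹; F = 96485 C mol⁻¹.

2.26 g

Q = I·t = 0.7550 A × 5142.0 s = 3882 C.
n(e⁻) = Q/F = 3882 / 96485 = 0.04024 mol.
Cd²⁺ + 2 e⁻ → Cd, so n(Cd) = n(e⁻)/2 = 0.02012 mol.
m = n·M = 0.02012 × 112.41 = 2.26 g.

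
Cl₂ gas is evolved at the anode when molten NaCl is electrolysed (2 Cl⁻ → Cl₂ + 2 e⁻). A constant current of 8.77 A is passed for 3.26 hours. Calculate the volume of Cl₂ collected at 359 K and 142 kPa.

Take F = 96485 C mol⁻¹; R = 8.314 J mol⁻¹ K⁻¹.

11.2 L

Q = I·t = 8.770 A × 11736 s = 102900 C.
n(e⁻) = Q/F = 102900 / 96485 = 1.067 mol.
2 electrons are transferred per Cl₂ molecule, so n(Cl₂) = 1.067 / 2 = 0.5334 mol.
V = nRT/P = (0.5334 × 8.314 × 359) / (142 × 10³ Pa) = 0.0112 m³ = 11.2 L.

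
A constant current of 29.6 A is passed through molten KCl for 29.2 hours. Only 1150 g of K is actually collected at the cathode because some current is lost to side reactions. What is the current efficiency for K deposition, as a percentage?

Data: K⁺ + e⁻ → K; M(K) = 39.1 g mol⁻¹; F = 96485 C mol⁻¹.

Q = I·t = 29.60 × 105120 = 3112000 C; n(e⁻) = 3112000/96485 = 32.25 mol.
Theoretical n(K) = n(e⁻)/1 = 32.25 mol, i.e. m_theo = 32.25 × 39.1 = 1261 g.
Efficiency = m_actual / m_theo = 1150 / 1261 = 91.2 %.

91.2 %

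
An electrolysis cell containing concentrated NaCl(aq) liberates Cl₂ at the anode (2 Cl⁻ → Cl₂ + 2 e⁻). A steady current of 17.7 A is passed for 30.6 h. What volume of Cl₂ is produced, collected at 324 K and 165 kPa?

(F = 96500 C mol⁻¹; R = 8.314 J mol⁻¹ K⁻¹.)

Q = I·t = 17.70 A × 110160 s = 1950000 C.
n(e⁻) = Q/F = 1950000 / 96500 = 20.21 mol.
2 electrons are transferred per Cl₂ molecule, so n(Cl₂) = 20.21 / 2 = 10.10 mol.
V = nRT/P = (10.10 × 8.314 × 324) / (165 × 10³ Pa) = 0.165 m³ = 165 L.

165 L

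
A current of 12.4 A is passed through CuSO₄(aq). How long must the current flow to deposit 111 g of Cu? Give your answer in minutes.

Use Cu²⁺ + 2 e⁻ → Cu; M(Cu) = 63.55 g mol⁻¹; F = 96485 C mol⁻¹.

453 min

n(Cu) = m/M = 111 / 63.55 = 1.747 mol.
Each Cu atom requires 2 electrons, so n(e⁻) = 2 × 1.747 = 3.493 mol.
Q = n(e⁻)·F = 3.493 × 96485 = 337100 C.
t = Q/I = 337100 / 12.40 A = 27180 s = 453 min.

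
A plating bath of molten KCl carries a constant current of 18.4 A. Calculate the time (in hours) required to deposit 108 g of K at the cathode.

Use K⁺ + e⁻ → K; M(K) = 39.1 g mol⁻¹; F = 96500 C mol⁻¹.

4.02 h

n(K) = m/M = 108 / 39.1 = 2.762 mol.
Each K atom requires 1 electron, so n(e⁻) = 1 × 2.762 = 2.762 mol.
Q = n(e⁻)·F = 2.762 × 96500 = 266500 C.
t = Q/I = 266500 / 18.40 A = 14490 s = 4.02 h.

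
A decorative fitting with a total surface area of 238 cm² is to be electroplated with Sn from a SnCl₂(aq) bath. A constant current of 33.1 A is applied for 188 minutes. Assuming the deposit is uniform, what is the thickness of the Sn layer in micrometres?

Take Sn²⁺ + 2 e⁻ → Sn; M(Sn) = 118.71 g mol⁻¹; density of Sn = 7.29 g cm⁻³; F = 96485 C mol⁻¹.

Q = I·t = 33.10 × 11280 = 373400 C; n(e⁻) = 3.870 mol.
n(Sn) = n(e⁻)/2 = 1.935 mol, so m = 1.935 × 118.71 = 229.7 g.
Volume = m/ρ = 229.7 / 7.29 = 31.51 cm³.
Thickness = V/A = 31.51 / 238 = 0.132 cm = 1320 μm.

1320 μm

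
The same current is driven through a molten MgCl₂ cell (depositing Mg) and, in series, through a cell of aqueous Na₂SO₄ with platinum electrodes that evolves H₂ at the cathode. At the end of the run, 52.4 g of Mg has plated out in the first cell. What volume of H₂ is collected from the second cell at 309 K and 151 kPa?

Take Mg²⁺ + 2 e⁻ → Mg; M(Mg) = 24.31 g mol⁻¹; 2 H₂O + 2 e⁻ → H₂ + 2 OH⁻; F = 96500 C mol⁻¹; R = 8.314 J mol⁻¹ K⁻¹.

36.7 L

n(Mg) = 52.4 / 24.31 = 2.155 mol, so n(e⁻) = 2 × 2.155 = 4.311 mol.
The cells are in series, so the same 4.311 mol of electrons passes through the second cell.
2 H₂O + 2 e⁻ → H₂ + 2 OH⁻ — 2 mol e⁻ per mol H₂, so n(H₂) = 4.311/2 = 2.155 mol.
V = nRT/P = (2.155 × 8.314 × 309) / (151 × 10³) = 0.0367 m³ = 36.7 L.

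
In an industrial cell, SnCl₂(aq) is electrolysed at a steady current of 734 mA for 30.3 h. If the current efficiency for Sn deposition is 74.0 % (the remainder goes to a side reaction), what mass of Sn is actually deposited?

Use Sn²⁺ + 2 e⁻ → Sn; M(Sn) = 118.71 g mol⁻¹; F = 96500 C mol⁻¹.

Q = I·t = 0.7340 × 109080 = 80060 C.
n(e⁻) = 80060/96500 = 0.8297 mol; theoretically n(Sn) = 0.8297/2 = 0.4148 mol, m_theo = 49.25 g.
At 74.0 % efficiency, m_actual = 0.740 × 49.25 = 36.4 g.

36.4 g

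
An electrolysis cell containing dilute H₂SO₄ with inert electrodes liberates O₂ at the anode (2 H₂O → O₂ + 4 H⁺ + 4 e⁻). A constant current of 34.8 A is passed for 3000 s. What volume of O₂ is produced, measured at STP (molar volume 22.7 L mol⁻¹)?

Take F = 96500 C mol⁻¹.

6.14 L

Q = I·t = 34.80 A × 3000.0 s = 104400 C.
n(e⁻) = Q/F = 104400 / 96500 = 1.082 mol.
4 electrons are transferred per O₂ molecule, so n(O₂) = 1.082 / 4 = 0.2705 mol.
V = n × V_m = 0.2705 × 22.7 = 6.14 L.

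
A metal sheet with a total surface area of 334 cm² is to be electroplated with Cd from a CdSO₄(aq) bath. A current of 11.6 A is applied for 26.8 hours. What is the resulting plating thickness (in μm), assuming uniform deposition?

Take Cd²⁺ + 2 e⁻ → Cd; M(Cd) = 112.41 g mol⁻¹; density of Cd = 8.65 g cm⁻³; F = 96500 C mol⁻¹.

2260 μm

Q = I·t = 11.60 × 96480 = 1119000 C; n(e⁻) = 11.60 mol.
n(Cd) = n(e⁻)/2 = 5.799 mol, so m = 5.799 × 112.41 = 651.8 g.
Volume = m/ρ = 651.8 / 8.65 = 75.36 cm³.
Thickness = V/A = 75.36 / 334 = 0.226 cm = 2260 μm.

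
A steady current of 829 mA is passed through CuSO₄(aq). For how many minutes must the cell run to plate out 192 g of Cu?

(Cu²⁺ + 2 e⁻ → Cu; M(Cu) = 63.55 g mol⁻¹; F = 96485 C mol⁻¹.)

n(Cu) = m/M = 192 / 63.55 = 3.021 mol.
Each Cu atom requires 2 electrons, so n(e⁻) = 2 × 3.021 = 6.042 mol.
Q = n(e⁻)·F = 6.042 × 96485 = 583000 C.
t = Q/I = 583000 / 0.8290 A = 703300 s = 11700 min.

11700 min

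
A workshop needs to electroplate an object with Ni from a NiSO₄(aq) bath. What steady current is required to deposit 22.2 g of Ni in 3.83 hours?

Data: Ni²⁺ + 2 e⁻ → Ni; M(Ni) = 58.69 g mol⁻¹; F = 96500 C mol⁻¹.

5.29 A

n(Ni) = 22.2 / 58.69 = 0.3783 mol.
n(e⁻) = 2 × 0.3783 = 0.7565 mol.
Q = n(e⁻)·F = 0.7565 × 96500 = 73000 C.
I = Q/t = 73000 / 13788 s = 5.29 A.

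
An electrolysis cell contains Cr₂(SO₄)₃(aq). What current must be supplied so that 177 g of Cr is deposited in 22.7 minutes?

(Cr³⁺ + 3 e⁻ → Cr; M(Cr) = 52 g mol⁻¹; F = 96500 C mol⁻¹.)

n(Cr) = 177 / 52 = 3.404 mol.
n(e⁻) = 3 × 3.404 = 10.21 mol.
Q = n(e⁻)·F = 10.21 × 96500 = 985400 C.
I = Q/t = 985400 / 1362.0 s = 724 A.

724 A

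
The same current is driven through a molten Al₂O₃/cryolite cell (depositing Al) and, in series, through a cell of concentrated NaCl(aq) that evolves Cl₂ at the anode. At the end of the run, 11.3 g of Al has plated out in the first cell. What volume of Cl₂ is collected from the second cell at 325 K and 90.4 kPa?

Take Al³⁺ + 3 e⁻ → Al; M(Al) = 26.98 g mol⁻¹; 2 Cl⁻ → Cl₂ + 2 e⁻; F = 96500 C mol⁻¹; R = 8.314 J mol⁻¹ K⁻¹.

18.8 L

n(Al) = 11.3 / 26.98 = 0.4188 mol, so n(e⁻) = 3 × 0.4188 = 1.256 mol.
The cells are in series, so the same 1.256 mol of electrons passes through the second cell.
2 Cl⁻ → Cl₂ + 2 e⁻ — 2 mol e⁻ per mol Cl₂, so n(Cl₂) = 1.256/2 = 0.6282 mol.
V = nRT/P = (0.6282 × 8.314 × 325) / (90.4 × 10³) = 0.0188 m³ = 18.8 L.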